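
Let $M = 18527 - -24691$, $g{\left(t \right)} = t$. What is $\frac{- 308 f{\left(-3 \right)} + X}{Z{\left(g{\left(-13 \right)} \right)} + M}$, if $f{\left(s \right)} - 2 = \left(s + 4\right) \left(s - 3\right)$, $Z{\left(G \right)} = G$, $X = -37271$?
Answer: $- \frac{36039}{43205} \approx -0.83414$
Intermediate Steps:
$f{\left(s \right)} = 2 + \left(-3 + s\right) \left(4 + s\right)$ ($f{\left(s \right)} = 2 + \left(s + 4\right) \left(s - 3\right) = 2 + \left(4 + s\right) \left(-3 + s\right) = 2 + \left(-3 + s\right) \left(4 + s\right)$)
$M = 43218$ ($M = 18527 + 24691 = 43218$)
$\frac{- 308 f{\left(-3 \right)} + X}{Z{\left(g{\left(-13 \right)} \right)} + M} = \frac{- 308 \left(-10 - 3 + \left(-3\right)^{2}\right) - 37271}{-13 + 43218} = \frac{- 308 \left(-10 - 3 + 9\right) - 37271}{43205} = \left(\left(-308\right) \left(-4\right) - 37271\right) \frac{1}{43205} = \left(1232 - 37271\right) \frac{1}{43205} = \left(-36039\right) \frac{1}{43205} = - \frac{36039}{43205}$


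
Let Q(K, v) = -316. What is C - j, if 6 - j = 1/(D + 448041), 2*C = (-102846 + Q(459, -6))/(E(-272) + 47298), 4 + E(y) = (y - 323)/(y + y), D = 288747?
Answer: -878517190173/123898515676 ≈ -7.0906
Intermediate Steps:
E(y) = -4 + (-323 + y)/(2*y) (E(y) = -4 + (y - 323)/(y + y) = -4 + (-323 + y)/((2*y)) = -4 + (-323 + y)*(1/(2*y)) = -4 + (-323 + y)/(2*y))
C = -1650592/1513443 (C = ((-102846 - 316)/((1/2)*(-323 - 7*(-272))/(-272) + 47298))/2 = (-103162/((1/2)*(-1/272)*(-323 + 1904) + 47298))/2 = (-103162/((1/2)*(-1/272)*1581 + 47298))/2 = (-103162/(-93/32 + 47298))/2 = (-103162/1513443/32)/2 = (-103162*32/1513443)/2 = (1/2)*(-3301184/1513443) = -1650592/1513443 ≈ -1.0906)
j = 4420727/736788 (j = 6 - 1/(288747 + 448041) = 6 - 1/736788 = 4420727/736788 ≈ 6.0000)
C - j = -1650592/1513443 - 1*4420727/736788 = -1650592/1513443 - 4420727/736788 = -878517190173/123898515676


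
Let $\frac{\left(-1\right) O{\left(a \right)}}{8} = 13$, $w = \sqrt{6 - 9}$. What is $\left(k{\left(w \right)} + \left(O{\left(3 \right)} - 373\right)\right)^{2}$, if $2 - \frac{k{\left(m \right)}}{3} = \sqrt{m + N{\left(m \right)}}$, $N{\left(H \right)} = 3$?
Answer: $9 \left(157 + \sqrt{3 + i \sqrt{3}}\right)^{2} \approx 2.2695 \cdot 10^{5} + 1376.9 i$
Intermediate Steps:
$w = i \sqrt{3}$ ($w = \sqrt{-3} = i \sqrt{3} \approx 1.732 i$)
$O{\left(a \right)} = -104$ ($O{\left(a \right)} = \left(-8\right) 13 = -104$)
$k{\left(m \right)} = 6 - 3 \sqrt{3 + m}$ ($k{\left(m \right)} = 6 - 3 \sqrt{m + 3} = 6 - 3 \sqrt{3 + m}$)
$\left(k{\left(w \right)} + \left(O{\left(3 \right)} - 373\right)\right)^{2} = \left(\left(6 - 3 \sqrt{3 + i \sqrt{3}}\right) - 477\right)^{2} = \left(-471 - 3 \sqrt{3 + i \sqrt{3}}\right)^{2}$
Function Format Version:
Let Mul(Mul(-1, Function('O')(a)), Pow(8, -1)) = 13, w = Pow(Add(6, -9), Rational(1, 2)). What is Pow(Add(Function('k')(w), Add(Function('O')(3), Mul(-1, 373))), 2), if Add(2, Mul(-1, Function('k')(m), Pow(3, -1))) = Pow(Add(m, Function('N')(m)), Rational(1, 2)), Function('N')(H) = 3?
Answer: Mul(9, Pow(Add(157, Pow(Add(3, Mul(I, Pow(3, Rational(1, 2)))), Rational(1, 2))), 2)) ≈ Add(2.2695e+5, Mul(1376.9, I))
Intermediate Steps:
w = Mul(I, Pow(3, Rational(1, 2))) (w = Pow(-3, Rational(1, 2)) = Mul(I, Pow(3, Rational(1, 2))) ≈ Mul(1.7320, I))
Function('O')(a) = -104 (Function('O')(a) = Mul(-8, 13) = -104)
Function('k')(m) = Add(6, Mul(-3, Pow(Add(3, m), Rational(1, 2)))) (Function('k')(m) = Add(6, Mul(-3, Pow(Add(m, 3), Rational(1, 2)))) = Add(6, Mul(-3, Pow(Add(3, m), Rational(1, 2)))))
Pow(Add(Function('k')(w), Add(Function('O')(3), Mul(-1, 373))), 2) = Pow(Add(Add(6, Mul(-3, Pow(Add(3, Mul(I, Pow(3, Rational(1, 2)))), Rational(1, 2)))), Add(-104, Mul(-1, 373))), 2) = Pow(Add(Add(6, Mul(-3, Pow(Add(3, Mul(I, Pow(3, Rational(1, 2)))), Rational(1, 2)))), Add(-104, -373)), 2) = Pow(Add(Add(6, Mul(-3, Pow(Add(3, Mul(I, Pow(3, Rational(1, 2)))), Rational(1, 2)))), -477), 2) = Pow(Add(-471, Mul(-3, Pow(Add(3, Mul(I, Pow(3, Rational(1, 2)))), Rational(1, 2)))), 2)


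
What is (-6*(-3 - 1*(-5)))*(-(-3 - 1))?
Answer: -48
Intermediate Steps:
(-6*(-3 - 1*(-5)))*(-(-3 - 1)) = (-6*(-3 + 5))*(-1*(-4)) = -6*2*4 = -12*4 = -48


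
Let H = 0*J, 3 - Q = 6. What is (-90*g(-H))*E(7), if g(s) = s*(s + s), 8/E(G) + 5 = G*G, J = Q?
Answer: 0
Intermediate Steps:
Q = -3 (Q = 3 - 1*6 = 3 - 6 = -3)
J = -3
H = 0 (H = 0*(-3) = 0)
E(G) = 8/(-5 + G²) (E(G) = 8/(-5 + G*G) = 8/(-5 + G²))
g(s) = 2*s² (g(s) = s*(2*s) = 2*s²)
(-90*g(-H))*E(7) = (-180*(-1*0)²)*(8/(-5 + 7²)) = (-180*0²)*(8/(-5 + 49)) = (-180*0)*(8/44) = (-90*0)*(8*(1/44)) = 0*(2/11) = 0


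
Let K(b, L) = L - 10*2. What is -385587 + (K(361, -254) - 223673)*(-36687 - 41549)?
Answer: 17520331905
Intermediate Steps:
K(b, L) = -20 + L (K(b, L) = L - 20 = -20 + L)
-385587 + (K(361, -254) - 223673)*(-36687 - 41549) = -385587 + ((-20 - 254) - 223673)*(-36687 - 41549) = -385587 + (-274 - 223673)*(-78236) = -385587 - 223947*(-78236) = -385587 + 17520717492 = 17520331905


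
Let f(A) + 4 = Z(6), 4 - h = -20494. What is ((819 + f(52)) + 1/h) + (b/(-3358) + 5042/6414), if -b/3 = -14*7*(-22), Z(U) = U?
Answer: 90915240045133/110372567394 ≈ 823.71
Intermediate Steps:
h = 20498 (h = 4 - 1*(-20494) = 4 + 20494 = 20498)
f(A) = 2 (f(A) = -4 + 6 = 2)
b = -6468 (b = -3*(-14*7)*(-22) = -(-294)*(-22) = -3*2156 = -6468)
((819 + f(52)) + 1/h) + (b/(-3358) + 5042/6414) = ((819 + 2) + 1/20498) + (-6468/(-3358) + 5042/6414) = (821 + 1/20498) + (-6468*(-1/3358) + 5042*(1/6414)) = 16828859/20498 + (3234/1679 + 2521/3207) = 16828859/20498 + 14604197/5384553 = 90915240045133/110372567394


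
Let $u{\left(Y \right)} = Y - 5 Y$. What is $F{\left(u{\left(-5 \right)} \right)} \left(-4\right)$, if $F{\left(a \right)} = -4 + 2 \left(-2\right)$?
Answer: $32$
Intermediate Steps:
$u{\left(Y \right)} = - 4 Y$
$F{\left(a \right)} = -8$ ($F{\left(a \right)} = -4 - 4 = -8$)
$F{\left(u{\left(-5 \right)} \right)} \left(-4\right) = \left(-8\right) \left(-4\right) = 32$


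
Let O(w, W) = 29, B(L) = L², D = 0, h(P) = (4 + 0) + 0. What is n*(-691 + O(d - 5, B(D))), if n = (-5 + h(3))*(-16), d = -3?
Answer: -10592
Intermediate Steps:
h(P) = 4 (h(P) = 4 + 0 = 4)
n = 16 (n = (-5 + 4)*(-16) = -1*(-16) = 16)
n*(-691 + O(d - 5, B(D))) = 16*(-691 + 29) = 16*(-662) = -10592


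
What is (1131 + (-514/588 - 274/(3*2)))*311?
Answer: 33052147/98 ≈ 3.3727e+5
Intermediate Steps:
(1131 + (-514/588 - 274/(3*2)))*311 = (1131 + (-514*1/588 - 274/6))*311 = (1131 + (-257/294 - 274*⅙))*311 = (1131 + (-257/294 - 137/3))*311 = (1131 - 4561/98)*311 = (106277/98)*311 = 33052147/98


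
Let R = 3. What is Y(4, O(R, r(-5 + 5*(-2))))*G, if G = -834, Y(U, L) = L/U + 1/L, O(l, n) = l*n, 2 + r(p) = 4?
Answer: -1390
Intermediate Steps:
r(p) = 2 (r(p) = -2 + 4 = 2)
Y(U, L) = 1/L + L/U (Y(U, L) = L/U + 1/L = 1/L + L/U)
Y(4, O(R, r(-5 + 5*(-2))))*G = (1/(3*2) + (3*2)/4)*(-834) = (1/6 + 6*(1/4))*(-834) = (1/6 + 3/2)*(-834) = (5/3)*(-834) = -1390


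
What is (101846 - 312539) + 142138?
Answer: -68555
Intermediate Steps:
(101846 - 312539) + 142138 = -210693 + 142138 = -68555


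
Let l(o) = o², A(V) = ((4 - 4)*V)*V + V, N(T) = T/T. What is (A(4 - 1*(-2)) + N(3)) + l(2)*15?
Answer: 67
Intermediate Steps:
N(T) = 1
A(V) = V (A(V) = (0*V)*V + V = 0*V + V = 0 + V = V)
(A(4 - 1*(-2)) + N(3)) + l(2)*15 = ((4 - 1*(-2)) + 1) + 2²*15 = ((4 + 2) + 1) + 4*15 = (6 + 1) + 60 = 7 + 60 = 67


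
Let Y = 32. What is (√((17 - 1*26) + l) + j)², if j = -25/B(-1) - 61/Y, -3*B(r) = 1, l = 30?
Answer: 5492425/1024 + 2339*√21/16 ≈ 6033.6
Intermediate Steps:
B(r) = -⅓ (B(r) = -⅓*1 = -⅓)
j = 2339/32 (j = -25/(-⅓) - 61/32 = -25*(-3) - 61*1/32 = 75 - 61/32 = 2339/32 ≈ 73.094)
(√((17 - 1*26) + l) + j)² = (√((17 - 1*26) + 30) + 2339/32)² = (√((17 - 26) + 30) + 2339/32)² = (√(-9 + 30) + 2339/32)² = (√21 + 2339/32)² = (2339/32 + √21)²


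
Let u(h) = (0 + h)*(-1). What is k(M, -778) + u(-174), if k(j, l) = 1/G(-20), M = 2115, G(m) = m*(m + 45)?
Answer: 86999/500 ≈ 174.00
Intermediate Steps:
u(h) = -h (u(h) = h*(-1) = -h)
G(m) = m*(45 + m)
k(j, l) = -1/500 (k(j, l) = 1/(-20*(45 - 20)) = 1/(-20*25) = 1/(-500) = -1/500)
k(M, -778) + u(-174) = -1/500 - 1*(-174) = -1/500 + 174 = 86999/500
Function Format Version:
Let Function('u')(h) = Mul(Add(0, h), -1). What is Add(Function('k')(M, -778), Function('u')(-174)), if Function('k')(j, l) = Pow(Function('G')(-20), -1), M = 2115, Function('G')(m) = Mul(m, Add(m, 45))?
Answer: Rational(86999, 500) ≈ 174.00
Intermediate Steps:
Function('u')(h) = Mul(-1, h) (Function('u')(h) = Mul(h, -1) = Mul(-1, h))
Function('G')(m) = Mul(m, Add(45, m))
Function('k')(j, l) = Rational(-1, 500) (Function('k')(j, l) = Pow(Mul(-20, Add(45, -20)), -1) = Pow(Mul(-20, 25), -1) = Pow(-500, -1) = Rational(-1, 500))
Add(Function('k')(M, -778), Function('u')(-174)) = Add(Rational(-1, 500), Mul(-1, -174)) = Add(Rational(-1, 500), 174) = Rational(86999, 500)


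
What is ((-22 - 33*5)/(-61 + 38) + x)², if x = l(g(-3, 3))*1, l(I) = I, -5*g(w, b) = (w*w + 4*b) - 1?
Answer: 9025/529 ≈ 17.060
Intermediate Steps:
g(w, b) = ⅕ - 4*b/5 - w²/5 (g(w, b) = -((w*w + 4*b) - 1)/5 = -((w² + 4*b) - 1)/5 = -(-1 + w² + 4*b)/5 = ⅕ - 4*b/5 - w²/5)
x = -4 (x = (⅕ - ⅘*3 - ⅕*(-3)²)*1 = (⅕ - 12/5 - ⅕*9)*1 = (⅕ - 12/5 - 9/5)*1 = -4*1 = -4)
((-22 - 33*5)/(-61 + 38) + x)² = ((-22 - 33*5)/(-61 + 38) - 4)² = ((-22 - 165)/(-23) - 4)² = (-187*(-1/23) - 4)² = (187/23 - 4)² = (95/23)² = 9025/529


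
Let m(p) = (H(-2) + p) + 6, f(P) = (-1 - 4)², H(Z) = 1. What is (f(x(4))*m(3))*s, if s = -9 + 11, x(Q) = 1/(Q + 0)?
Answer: 500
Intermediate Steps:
x(Q) = 1/Q
f(P) = 25 (f(P) = (-5)² = 25)
m(p) = 7 + p (m(p) = (1 + p) + 6 = 7 + p)
s = 2
(f(x(4))*m(3))*s = (25*(7 + 3))*2 = (25*10)*2 = 250*2 = 500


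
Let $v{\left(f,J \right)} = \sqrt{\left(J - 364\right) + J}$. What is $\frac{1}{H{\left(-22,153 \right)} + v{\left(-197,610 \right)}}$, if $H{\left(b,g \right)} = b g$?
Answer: $- \frac{1683}{5664550} - \frac{\sqrt{214}}{5664550} \approx -0.00029969$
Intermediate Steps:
$v{\left(f,J \right)} = \sqrt{-364 + 2 J}$ ($v{\left(f,J \right)} = \sqrt{\left(-364 + J\right) + J} = \sqrt{-364 + 2 J}$)
$\frac{1}{H{\left(-22,153 \right)} + v{\left(-197,610 \right)}} = \frac{1}{\left(-22\right) 153 + \sqrt{-364 + 2 \cdot 610}} = \frac{1}{-3366 + \sqrt{-364 + 1220}} = \frac{1}{-3366 + \sqrt{856}} = \frac{1}{-3366 + 2 \sqrt{214}}$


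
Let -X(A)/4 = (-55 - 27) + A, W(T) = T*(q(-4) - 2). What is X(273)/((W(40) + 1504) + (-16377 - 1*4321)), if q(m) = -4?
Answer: 382/9717 ≈ 0.039313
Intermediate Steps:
W(T) = -6*T (W(T) = T*(-4 - 2) = T*(-6) = -6*T)
X(A) = 328 - 4*A (X(A) = -4*((-55 - 27) + A) = -4*(-82 + A) = 328 - 4*A)
X(273)/((W(40) + 1504) + (-16377 - 1*4321)) = (328 - 4*273)/((-6*40 + 1504) + (-16377 - 1*4321)) = (328 - 1092)/((-240 + 1504) + (-16377 - 4321)) = -764/(1264 - 20698) = -764/(-19434) = -764*(-1/19434) = 382/9717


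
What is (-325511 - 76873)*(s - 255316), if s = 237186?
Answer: 7295221920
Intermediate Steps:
(-325511 - 76873)*(s - 255316) = (-325511 - 76873)*(237186 - 255316) = -402384*(-18130) = 7295221920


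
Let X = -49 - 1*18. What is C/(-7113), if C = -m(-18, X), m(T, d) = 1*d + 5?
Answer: -62/7113 ≈ -0.0087164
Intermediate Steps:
X = -67 (X = -49 - 18 = -67)
m(T, d) = 5 + d (m(T, d) = d + 5 = 5 + d)
C = 62 (C = -(5 - 67) = -1*(-62) = 62)
C/(-7113) = 62/(-7113) = 62*(-1/7113) = -62/7113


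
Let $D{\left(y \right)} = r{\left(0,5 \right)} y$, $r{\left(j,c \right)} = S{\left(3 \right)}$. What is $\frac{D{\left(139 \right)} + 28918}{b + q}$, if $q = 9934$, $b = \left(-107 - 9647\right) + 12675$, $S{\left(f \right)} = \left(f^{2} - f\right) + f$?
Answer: $\frac{30169}{12855} \approx 2.3469$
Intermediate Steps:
$S{\left(f \right)} = f^{2}$
$r{\left(j,c \right)} = 9$ ($r{\left(j,c \right)} = 3^{2} = 9$)
$D{\left(y \right)} = 9 y$
$b = 2921$ ($b = -9754 + 12675 = 2921$)
$\frac{D{\left(139 \right)} + 28918}{b + q} = \frac{9 \cdot 139 + 28918}{2921 + 9934} = \frac{1251 + 28918}{12855} = 30169 \cdot \frac{1}{12855} = \frac{30169}{12855}$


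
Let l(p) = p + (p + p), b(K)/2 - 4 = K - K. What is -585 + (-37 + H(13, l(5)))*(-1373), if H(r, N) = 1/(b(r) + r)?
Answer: 1053163/21 ≈ 50151.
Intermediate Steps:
b(K) = 8 (b(K) = 8 + 2*(K - K) = 8 + 2*0 = 8 + 0 = 8)
l(p) = 3*p (l(p) = p + 2*p = 3*p)
H(r, N) = 1/(8 + r)
-585 + (-37 + H(13, l(5)))*(-1373) = -585 + (-37 + 1/(8 + 13))*(-1373) = -585 + (-37 + 1/21)*(-1373) = -585 - 776/21*(-1373) = -585 + 1065448/21 = 1053163/21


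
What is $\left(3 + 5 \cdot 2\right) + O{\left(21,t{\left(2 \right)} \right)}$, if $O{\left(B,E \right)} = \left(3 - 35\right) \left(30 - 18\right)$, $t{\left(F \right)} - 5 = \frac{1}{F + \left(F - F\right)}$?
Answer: $-371$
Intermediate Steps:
$t{\left(F \right)} = 5 + \frac{1}{F}$ ($t{\left(F \right)} = 5 + \frac{1}{F + \left(F - F\right)} = 5 + \frac{1}{F + 0} = 5 + \frac{1}{F}$)
$O{\left(B,E \right)} = -384$ ($O{\left(B,E \right)} = \left(-32\right) 12 = -384$)
$\left(3 + 5 \cdot 2\right) + O{\left(21,t{\left(2 \right)} \right)} = \left(3 + 5 \cdot 2\right) - 384 = \left(3 + 10\right) - 384 = 13 - 384 = -371$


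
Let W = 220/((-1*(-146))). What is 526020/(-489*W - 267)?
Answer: -12799820/24427 ≈ -524.00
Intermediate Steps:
W = 110/73 (W = 220/146 = 220*(1/146) = 110/73 ≈ 1.5068)
526020/(-489*W - 267) = 526020/(-489*110/73 - 267) = 526020/(-53790/73 - 267) = 526020/(-73281/73) = 526020*(-73/73281) = -12799820/24427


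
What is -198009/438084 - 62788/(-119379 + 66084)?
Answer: 171247763/235835220 ≈ 0.72613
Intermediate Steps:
-198009/438084 - 62788/(-119379 + 66084) = -198009*1/438084 - 62788/(-53295) = -22001/48676 - 62788*(-1/53295) = -22001/48676 + 5708/4845 = 171247763/235835220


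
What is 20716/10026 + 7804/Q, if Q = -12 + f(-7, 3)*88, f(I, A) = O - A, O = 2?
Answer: -9521413/125325 ≈ -75.974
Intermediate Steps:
f(I, A) = 2 - A
Q = -100 (Q = -12 + (2 - 1*3)*88 = -12 + (2 - 3)*88 = -12 - 1*88 = -12 - 88 = -100)
20716/10026 + 7804/Q = 20716/10026 + 7804/(-100) = 20716*(1/10026) + 7804*(-1/100) = 10358/5013 - 1951/25 = -9521413/125325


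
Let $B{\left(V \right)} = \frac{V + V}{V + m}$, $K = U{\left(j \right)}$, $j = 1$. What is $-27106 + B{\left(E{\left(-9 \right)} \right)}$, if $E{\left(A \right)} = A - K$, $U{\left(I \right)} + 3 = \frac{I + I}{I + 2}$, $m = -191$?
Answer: $- \frac{16073818}{593} \approx -27106.0$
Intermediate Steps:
$U{\left(I \right)} = -3 + \frac{2 I}{2 + I}$ ($U{\left(I \right)} = -3 + \frac{I + I}{I + 2} = -3 + \frac{2 I}{2 + I}$)
$K = - \frac{7}{3}$ ($K = \frac{-6 - 1}{2 + 1} = \frac{-6 - 1}{3} = \frac{1}{3} \left(-7\right) = - \frac{7}{3} \approx -2.3333$)
$E{\left(A \right)} = \frac{7}{3} + A$ ($E{\left(A \right)} = A - - \frac{7}{3} = A + \frac{7}{3} = \frac{7}{3} + A$)
$B{\left(V \right)} = \frac{2 V}{-191 + V}$ ($B{\left(V \right)} = \frac{V + V}{V - 191} = \frac{2 V}{-191 + V}$)
$-27106 + B{\left(E{\left(-9 \right)} \right)} = -27106 + \frac{2 \left(\frac{7}{3} - 9\right)}{-191 + \left(\frac{7}{3} - 9\right)} = -27106 + 2 \left(- \frac{20}{3}\right) \frac{1}{-191 - \frac{20}{3}} = -27106 + 2 \left(- \frac{20}{3}\right) \frac{1}{- \frac{593}{3}} = -27106 + 2 \left(- \frac{20}{3}\right) \left(- \frac{3}{593}\right) = -27106 + \frac{40}{593} = - \frac{16073818}{593}$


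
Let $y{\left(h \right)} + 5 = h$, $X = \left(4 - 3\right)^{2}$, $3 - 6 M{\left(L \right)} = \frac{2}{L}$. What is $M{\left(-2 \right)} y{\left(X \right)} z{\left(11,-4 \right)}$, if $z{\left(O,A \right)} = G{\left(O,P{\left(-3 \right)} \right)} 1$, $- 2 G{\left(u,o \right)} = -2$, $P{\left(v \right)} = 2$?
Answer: $- \frac{8}{3} \approx -2.6667$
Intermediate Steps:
$G{\left(u,o \right)} = 1$ ($G{\left(u,o \right)} = \left(- \frac{1}{2}\right) \left(-2\right) = 1$)
$z{\left(O,A \right)} = 1$ ($z{\left(O,A \right)} = 1 \cdot 1 = 1$)
$M{\left(L \right)} = \frac{1}{2} - \frac{1}{3 L}$ ($M{\left(L \right)} = \frac{1}{2} - \frac{2 \frac{1}{L}}{6} = \frac{1}{2} - \frac{1}{3 L}$)
$X = 1$ ($X = 1^{2} = 1$)
$y{\left(h \right)} = -5 + h$
$M{\left(-2 \right)} y{\left(X \right)} z{\left(11,-4 \right)} = \frac{-2 + 3 \left(-2\right)}{6 \left(-2\right)} \left(-5 + 1\right) 1 = \frac{1}{6} \left(- \frac{1}{2}\right) \left(-2 - 6\right) \left(-4\right) 1 = \frac{1}{6} \left(- \frac{1}{2}\right) \left(-8\right) \left(-4\right) 1 = \frac{2}{3} \left(-4\right) 1 = \left(- \frac{8}{3}\right) 1 = - \frac{8}{3}$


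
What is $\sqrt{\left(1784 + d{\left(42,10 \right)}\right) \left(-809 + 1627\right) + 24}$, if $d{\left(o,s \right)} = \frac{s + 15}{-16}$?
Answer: $\frac{\sqrt{23328926}}{4} \approx 1207.5$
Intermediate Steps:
$d{\left(o,s \right)} = - \frac{15}{16} - \frac{s}{16}$ ($d{\left(o,s \right)} = \left(15 + s\right) \left(- \frac{1}{16}\right) = - \frac{15}{16} - \frac{s}{16}$)
$\sqrt{\left(1784 + d{\left(42,10 \right)}\right) \left(-809 + 1627\right) + 24} = \sqrt{\left(1784 - \frac{25}{16}\right) \left(-809 + 1627\right) + 24} = \sqrt{\left(1784 - \frac{25}{16}\right) 818 + 24} = \sqrt{\frac{28519}{16} \cdot 818 + 24} = \sqrt{\frac{11664271}{8} + 24} = \sqrt{\frac{11664463}{8}} = \frac{\sqrt{23328926}}{4}$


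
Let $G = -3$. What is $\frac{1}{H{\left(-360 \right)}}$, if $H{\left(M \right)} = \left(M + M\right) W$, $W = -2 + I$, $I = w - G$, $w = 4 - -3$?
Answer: $- \frac{1}{5760} \approx -0.00017361$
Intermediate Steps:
$w = 7$ ($w = 4 + 3 = 7$)
$I = 10$ ($I = 7 - -3 = 7 + 3 = 10$)
$W = 8$ ($W = -2 + 10 = 8$)
$H{\left(M \right)} = 16 M$ ($H{\left(M \right)} = \left(M + M\right) 8 = 2 M 8 = 16 M$)
$\frac{1}{H{\left(-360 \right)}} = \frac{1}{16 \left(-360\right)} = \frac{1}{-5760} = - \frac{1}{5760}$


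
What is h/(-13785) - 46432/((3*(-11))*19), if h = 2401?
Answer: 70951077/960355 ≈ 73.880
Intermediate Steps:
h/(-13785) - 46432/((3*(-11))*19) = 2401/(-13785) - 46432/((3*(-11))*19) = 2401*(-1/13785) - 46432/((-33*19)) = -2401/13785 - 46432/(-627) = -2401/13785 - 46432*(-1/627) = -2401/13785 + 46432/627 = 70951077/960355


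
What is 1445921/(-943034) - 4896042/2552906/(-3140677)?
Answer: -5796588819005974487/3780554067199858154 ≈ -1.5333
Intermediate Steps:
1445921/(-943034) - 4896042/2552906/(-3140677) = 1445921*(-1/943034) - 4896042*1/2552906*(-1/3140677) = -1445921/943034 - 2448021/1276453*(-1/3140677) = -1445921/943034 + 2448021/4008926578681 = -5796588819005974487/3780554067199858154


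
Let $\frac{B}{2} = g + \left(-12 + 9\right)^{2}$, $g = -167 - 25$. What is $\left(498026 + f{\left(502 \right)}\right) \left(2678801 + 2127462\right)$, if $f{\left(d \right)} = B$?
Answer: $2391884844580$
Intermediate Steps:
$g = -192$
$B = -366$ ($B = 2 \left(-192 + \left(-12 + 9\right)^{2}\right) = 2 \left(-192 + \left(-3\right)^{2}\right) = 2 \left(-192 + 9\right) = 2 \left(-183\right) = -366$)
$f{\left(d \right)} = -366$
$\left(498026 + f{\left(502 \right)}\right) \left(2678801 + 2127462\right) = \left(498026 - 366\right) \left(2678801 + 2127462\right) = 497660 \cdot 4806263 = 2391884844580$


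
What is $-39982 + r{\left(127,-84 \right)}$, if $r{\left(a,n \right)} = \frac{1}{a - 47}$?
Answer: $- \frac{3198559}{80} \approx -39982.0$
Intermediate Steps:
$r{\left(a,n \right)} = \frac{1}{-47 + a}$
$-39982 + r{\left(127,-84 \right)} = -39982 + \frac{1}{-47 + 127} = -39982 + \frac{1}{80} = - \frac{3198559}{80}$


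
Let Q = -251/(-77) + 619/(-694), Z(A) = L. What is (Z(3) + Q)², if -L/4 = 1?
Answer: 7607502841/2855619844 ≈ 2.6640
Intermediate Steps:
L = -4 (L = -4*1 = -4)
Z(A) = -4
Q = 126531/53438 (Q = -251*(-1/77) + 619*(-1/694) = 251/77 - 619/694 = 126531/53438 ≈ 2.3678)
(Z(3) + Q)² = (-4 + 126531/53438)² = (-87221/53438)² = 7607502841/2855619844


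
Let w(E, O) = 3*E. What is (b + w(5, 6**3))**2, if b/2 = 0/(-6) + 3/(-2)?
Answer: 144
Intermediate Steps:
b = -3 (b = 2*(0/(-6) + 3/(-2)) = 2*(0*(-1/6) + 3*(-1/2)) = 2*(0 - 3/2) = 2*(-3/2) = -3)
(b + w(5, 6**3))**2 = (-3 + 3*5)**2 = (-3 + 15)**2 = 12**2 = 144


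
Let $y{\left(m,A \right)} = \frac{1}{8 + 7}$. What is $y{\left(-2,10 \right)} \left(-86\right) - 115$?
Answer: $- \frac{1811}{15} \approx -120.73$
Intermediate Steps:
$y{\left(m,A \right)} = \frac{1}{15}$
$y{\left(-2,10 \right)} \left(-86\right) - 115 = \frac{1}{15} \left(-86\right) - 115 = - \frac{86}{15} - 115 = - \frac{1811}{15}$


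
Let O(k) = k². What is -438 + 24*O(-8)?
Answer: 1098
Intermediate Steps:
-438 + 24*O(-8) = -438 + 24*(-8)² = -438 + 24*64 = -438 + 1536 = 1098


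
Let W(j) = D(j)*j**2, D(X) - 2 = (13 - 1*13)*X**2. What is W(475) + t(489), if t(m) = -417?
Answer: 450833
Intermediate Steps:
D(X) = 2 (D(X) = 2 + (13 - 1*13)*X**2 = 2 + (13 - 13)*X**2 = 2 + 0*X**2 = 2 + 0 = 2)
W(j) = 2*j**2
W(475) + t(489) = 2*475**2 - 417 = 2*225625 - 417 = 451250 - 417 = 450833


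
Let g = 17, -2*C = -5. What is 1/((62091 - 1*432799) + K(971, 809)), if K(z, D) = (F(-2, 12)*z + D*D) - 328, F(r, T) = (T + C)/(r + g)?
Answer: 30/8531509 ≈ 3.5164e-6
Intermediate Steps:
C = 5/2 (C = -½*(-5) = 5/2 ≈ 2.5000)
F(r, T) = (5/2 + T)/(17 + r) (F(r, T) = (T + 5/2)/(r + 17) = (5/2 + T)/(17 + r))
K(z, D) = -328 + D² + 29*z/30 (K(z, D) = (((5/2 + 12)/(17 - 2))*z + D*D) - 328 = (((29/2)/15)*z + D²) - 328 = (((1/15)*(29/2))*z + D²) - 328 = (29*z/30 + D²) - 328 = (D² + 29*z/30) - 328 = -328 + D² + 29*z/30)
1/((62091 - 1*432799) + K(971, 809)) = 1/((62091 - 1*432799) + (-328 + 809² + (29/30)*971)) = 1/((62091 - 432799) + (-328 + 654481 + 28159/30)) = 1/(-370708 + 19652749/30) = 1/(8531509/30) = 30/8531509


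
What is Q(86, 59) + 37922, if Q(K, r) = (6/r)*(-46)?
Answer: 2237122/59 ≈ 37917.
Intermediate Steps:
Q(K, r) = -276/r
Q(86, 59) + 37922 = -276/59 + 37922 = 2237122/59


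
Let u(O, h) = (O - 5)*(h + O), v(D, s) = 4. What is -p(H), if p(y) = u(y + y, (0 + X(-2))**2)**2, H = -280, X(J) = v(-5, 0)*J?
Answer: -78534457600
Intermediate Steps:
X(J) = 4*J
u(O, h) = (-5 + O)*(O + h)
p(y) = (-320 + 4*y**2 + 118*y)**2 (p(y) = ((y + y)**2 - 5*(y + y) - 5*(0 + 4*(-2))**2 + (y + y)*(0 + 4*(-2))**2)**2 = ((2*y)**2 - 10*y - 5*(0 - 8)**2 + (2*y)*(0 - 8)**2)**2 = (4*y**2 - 10*y - 5*(-8)**2 + (2*y)*(-8)**2)**2 = (4*y**2 - 10*y - 5*64 + (2*y)*64)**2 = (4*y**2 - 10*y - 320 + 128*y)**2 = (-320 + 4*y**2 + 118*y)**2)
-p(H) = -4*(-160 + 2*(-280)**2 + 59*(-280))**2 = -4*(-160 + 2*78400 - 16520)**2 = -4*(-160 + 156800 - 16520)**2 = -4*140120**2 = -4*19633614400 = -1*78534457600 = -78534457600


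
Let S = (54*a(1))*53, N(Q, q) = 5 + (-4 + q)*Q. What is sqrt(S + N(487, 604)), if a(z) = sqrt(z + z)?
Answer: sqrt(292205 + 2862*sqrt(2)) ≈ 544.29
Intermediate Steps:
N(Q, q) = 5 + Q*(-4 + q)
a(z) = sqrt(2)*sqrt(z) (a(z) = sqrt(2*z) = sqrt(2)*sqrt(z))
S = 2862*sqrt(2) (S = (54*(sqrt(2)*sqrt(1)))*53 = (54*(sqrt(2)*1))*53 = (54*sqrt(2))*53 = 2862*sqrt(2) ≈ 4047.5)
sqrt(S + N(487, 604)) = sqrt(2862*sqrt(2) + (5 - 4*487 + 487*604)) = sqrt(2862*sqrt(2) + (5 - 1948 + 294148)) = sqrt(2862*sqrt(2) + 292205) = sqrt(292205 + 2862*sqrt(2))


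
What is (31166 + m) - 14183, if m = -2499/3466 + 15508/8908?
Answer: 131095947115/7718782 ≈ 16984.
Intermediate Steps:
m = 7872409/7718782 (m = -2499*1/3466 + 15508*(1/8908) = -2499/3466 + 3877/2227 = 7872409/7718782 ≈ 1.0199)
(31166 + m) - 14183 = (31166 + 7872409/7718782) - 14183 = 240571432221/7718782 - 14183 = 131095947115/7718782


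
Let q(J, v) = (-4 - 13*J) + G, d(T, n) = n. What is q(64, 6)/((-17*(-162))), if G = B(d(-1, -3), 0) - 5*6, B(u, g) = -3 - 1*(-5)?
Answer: -16/51 ≈ -0.31373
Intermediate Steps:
B(u, g) = 2 (B(u, g) = -3 + 5 = 2)
G = -28 (G = 2 - 5*6 = 2 - 30 = -28)
q(J, v) = -32 - 13*J (q(J, v) = (-4 - 13*J) - 28 = -32 - 13*J)
q(64, 6)/((-17*(-162))) = (-32 - 13*64)/((-17*(-162))) = (-32 - 832)/2754 = -864*1/2754 = -16/51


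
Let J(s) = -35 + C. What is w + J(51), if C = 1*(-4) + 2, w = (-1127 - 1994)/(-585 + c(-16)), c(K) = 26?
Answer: -17562/559 ≈ -31.417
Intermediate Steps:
w = 3121/559 (w = (-1127 - 1994)/(-585 + 26) = -3121/(-559) = -3121*(-1/559) = 3121/559 ≈ 5.5832)
C = -2 (C = -4 + 2 = -2)
J(s) = -37 (J(s) = -35 - 2 = -37)
w + J(51) = 3121/559 - 37 = -17562/559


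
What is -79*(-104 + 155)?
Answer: -4029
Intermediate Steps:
-79*(-104 + 155) = -79*51 = -4029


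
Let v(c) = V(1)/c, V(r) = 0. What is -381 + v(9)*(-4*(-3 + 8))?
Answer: -381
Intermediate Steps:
v(c) = 0 (v(c) = 0/c = 0)
-381 + v(9)*(-4*(-3 + 8)) = -381 + 0*(-4*(-3 + 8)) = -381 + 0*(-4*5) = -381 + 0*(-20) = -381 + 0 = -381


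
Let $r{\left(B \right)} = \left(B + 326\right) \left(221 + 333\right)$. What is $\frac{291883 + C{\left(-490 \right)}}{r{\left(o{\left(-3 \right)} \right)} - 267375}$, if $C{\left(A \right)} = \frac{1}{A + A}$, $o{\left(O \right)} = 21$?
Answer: $- \frac{286045339}{73634260} \approx -3.8847$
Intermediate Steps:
$C{\left(A \right)} = \frac{1}{2 A}$
$r{\left(B \right)} = 180604 + 554 B$ ($r{\left(B \right)} = \left(326 + B\right) 554 = 180604 + 554 B$)
$\frac{291883 + C{\left(-490 \right)}}{r{\left(o{\left(-3 \right)} \right)} - 267375} = \frac{291883 + \frac{1}{2 \left(-490\right)}}{\left(180604 + 554 \cdot 21\right) - 267375} = \frac{291883 + \frac{1}{2} \left(- \frac{1}{490}\right)}{\left(180604 + 11634\right) - 267375} = \frac{291883 - \frac{1}{980}}{192238 - 267375} = \frac{286045339}{980 \left(-75137\right)} = \frac{286045339}{980} \left(- \frac{1}{75137}\right) = - \frac{286045339}{73634260}$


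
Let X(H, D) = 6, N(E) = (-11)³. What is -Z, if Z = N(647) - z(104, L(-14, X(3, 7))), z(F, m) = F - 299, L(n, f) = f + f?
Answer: 1136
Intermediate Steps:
N(E) = -1331
L(n, f) = 2*f
z(F, m) = -299 + F
Z = -1136 (Z = -1331 - (-299 + 104) = -1331 - 1*(-195) = -1331 + 195 = -1136)
-Z = -1*(-1136) = 1136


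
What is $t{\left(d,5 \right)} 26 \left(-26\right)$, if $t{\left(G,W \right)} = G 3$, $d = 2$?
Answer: $-4056$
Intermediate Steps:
$t{\left(G,W \right)} = 3 G$
$t{\left(d,5 \right)} 26 \left(-26\right) = 3 \cdot 2 \cdot 26 \left(-26\right) = 6 \cdot 26 \left(-26\right) = 156 \left(-26\right) = -4056$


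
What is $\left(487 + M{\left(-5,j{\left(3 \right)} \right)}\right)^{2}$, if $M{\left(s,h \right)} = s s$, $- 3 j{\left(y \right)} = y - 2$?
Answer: $262144$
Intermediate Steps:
$j{\left(y \right)} = \frac{2}{3} - \frac{y}{3}$ ($j{\left(y \right)} = - \frac{y - 2}{3} = - \frac{-2 + y}{3} = \frac{2}{3} - \frac{y}{3}$)
$M{\left(s,h \right)} = s^{2}$
$\left(487 + M{\left(-5,j{\left(3 \right)} \right)}\right)^{2} = \left(487 + \left(-5\right)^{2}\right)^{2} = \left(487 + 25\right)^{2} = 512^{2} = 262144$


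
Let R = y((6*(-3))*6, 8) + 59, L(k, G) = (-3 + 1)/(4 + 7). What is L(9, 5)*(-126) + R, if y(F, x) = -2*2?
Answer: 857/11 ≈ 77.909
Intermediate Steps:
y(F, x) = -4
L(k, G) = -2/11
R = 55 (R = -4 + 59 = 55)
L(9, 5)*(-126) + R = -2/11*(-126) + 55 = 252/11 + 55 = 857/11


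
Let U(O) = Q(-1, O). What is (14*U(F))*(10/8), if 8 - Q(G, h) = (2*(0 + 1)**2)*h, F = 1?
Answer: 105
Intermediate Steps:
Q(G, h) = 8 - 2*h (Q(G, h) = 8 - 2*(0 + 1)**2*h = 8 - 2*1**2*h = 8 - 2*1*h = 8 - 2*h)
U(O) = 8 - 2*O
(14*U(F))*(10/8) = (14*(8 - 2*1))*(10/8) = (14*(8 - 2))*(10*(1/8)) = (14*6)*(5/4) = 84*(5/4) = 105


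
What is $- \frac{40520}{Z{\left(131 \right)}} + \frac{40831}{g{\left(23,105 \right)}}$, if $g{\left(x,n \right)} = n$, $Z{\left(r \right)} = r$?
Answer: $\frac{156323}{1965} \approx 79.554$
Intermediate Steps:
$- \frac{40520}{Z{\left(131 \right)}} + \frac{40831}{g{\left(23,105 \right)}} = - \frac{40520}{131} + \frac{40831}{105} = \left(-40520\right) \frac{1}{131} + 40831 \cdot \frac{1}{105} = - \frac{40520}{131} + \frac{5833}{15} = \frac{156323}{1965}$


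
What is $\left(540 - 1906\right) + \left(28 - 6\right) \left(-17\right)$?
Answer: $-1740$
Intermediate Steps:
$\left(540 - 1906\right) + \left(28 - 6\right) \left(-17\right) = -1366 + 22 \left(-17\right) = -1366 - 374 = -1740$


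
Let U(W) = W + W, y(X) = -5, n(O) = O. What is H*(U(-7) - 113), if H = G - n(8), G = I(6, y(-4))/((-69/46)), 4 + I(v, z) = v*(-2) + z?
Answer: -762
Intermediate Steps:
I(v, z) = -4 + z - 2*v (I(v, z) = -4 + (v*(-2) + z) = -4 + (-2*v + z) = -4 + (z - 2*v) = -4 + z - 2*v)
U(W) = 2*W
G = 14 (G = (-4 - 5 - 2*6)/((-69/46)) = (-4 - 5 - 12)/((-69*1/46)) = -21/(-3/2) = -21*(-2/3) = 14)
H = 6 (H = 14 - 1*8 = 14 - 8 = 6)
H*(U(-7) - 113) = 6*(2*(-7) - 113) = 6*(-14 - 113) = 6*(-127) = -762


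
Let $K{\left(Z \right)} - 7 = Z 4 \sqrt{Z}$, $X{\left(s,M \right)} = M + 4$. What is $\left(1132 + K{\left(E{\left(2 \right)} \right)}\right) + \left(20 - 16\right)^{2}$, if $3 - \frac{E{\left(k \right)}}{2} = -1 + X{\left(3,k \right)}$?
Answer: $1155 - 32 i \approx 1155.0 - 32.0 i$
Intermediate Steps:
$X{\left(s,M \right)} = 4 + M$
$E{\left(k \right)} = - 2 k$ ($E{\left(k \right)} = 6 - 2 \left(-1 + \left(4 + k\right)\right) = 6 - 2 \left(3 + k\right) = 6 - \left(6 + 2 k\right) = - 2 k$)
$K{\left(Z \right)} = 7 + 4 Z^{\frac{3}{2}}$ ($K{\left(Z \right)} = 7 + Z 4 \sqrt{Z} = 7 + 4 Z^{\frac{3}{2}}$)
$\left(1132 + K{\left(E{\left(2 \right)} \right)}\right) + \left(20 - 16\right)^{2} = \left(1132 + \left(7 + 4 \left(\left(-2\right) 2\right)^{\frac{3}{2}}\right)\right) + \left(20 - 16\right)^{2} = \left(1132 + \left(7 + 4 \left(-4\right)^{\frac{3}{2}}\right)\right) + 4^{2} = \left(1132 + \left(7 + 4 \left(- 8 i\right)\right)\right) + 16 = \left(1132 + \left(7 - 32 i\right)\right) + 16 = \left(1139 - 32 i\right) + 16 = 1155 - 32 i$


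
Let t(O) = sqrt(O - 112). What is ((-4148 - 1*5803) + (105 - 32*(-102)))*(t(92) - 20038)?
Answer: 131890116 - 13164*I*sqrt(5) ≈ 1.3189e+8 - 29436.0*I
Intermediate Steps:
t(O) = sqrt(-112 + O)
((-4148 - 1*5803) + (105 - 32*(-102)))*(t(92) - 20038) = ((-4148 - 1*5803) + (105 - 32*(-102)))*(sqrt(-112 + 92) - 20038) = ((-4148 - 5803) + (105 + 3264))*(sqrt(-20) - 20038) = (-9951 + 3369)*(2*I*sqrt(5) - 20038) = -6582*(-20038 + 2*I*sqrt(5)) = 131890116 - 13164*I*sqrt(5)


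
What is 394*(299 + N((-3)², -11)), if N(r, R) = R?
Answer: 113472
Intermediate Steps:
394*(299 + N((-3)², -11)) = 394*(299 - 11) = 394*288 = 113472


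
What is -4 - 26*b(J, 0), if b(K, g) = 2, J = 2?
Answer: -56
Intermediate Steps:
-4 - 26*b(J, 0) = -4 - 26*2 = -4 - 52 = -56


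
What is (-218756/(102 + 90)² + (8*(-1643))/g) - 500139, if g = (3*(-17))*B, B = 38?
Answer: -1488795246115/2976768 ≈ -5.0014e+5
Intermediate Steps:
g = -1938 (g = (3*(-17))*38 = -51*38 = -1938)
(-218756/(102 + 90)² + (8*(-1643))/g) - 500139 = (-218756/(102 + 90)² + (8*(-1643))/(-1938)) - 500139 = (-218756/(192²) - 13144*(-1/1938)) - 500139 = (-218756/36864 + 6572/969) - 500139 = (-218756*1/36864 + 6572/969) - 500139 = (-54689/9216 + 6572/969) - 500139 = 2524637/2976768 - 500139 = -1488795246115/2976768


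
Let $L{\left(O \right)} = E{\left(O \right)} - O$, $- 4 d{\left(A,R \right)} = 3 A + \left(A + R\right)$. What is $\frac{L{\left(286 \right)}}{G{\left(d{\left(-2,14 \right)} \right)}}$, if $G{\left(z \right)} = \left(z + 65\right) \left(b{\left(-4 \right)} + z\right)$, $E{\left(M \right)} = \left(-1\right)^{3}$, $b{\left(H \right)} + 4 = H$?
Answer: $\frac{1148}{2413} \approx 0.47576$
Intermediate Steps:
$b{\left(H \right)} = -4 + H$
$d{\left(A,R \right)} = - A - \frac{R}{4}$ ($d{\left(A,R \right)} = - \frac{3 A + \left(A + R\right)}{4} = - \frac{R + 4 A}{4} = - A - \frac{R}{4}$)
$E{\left(M \right)} = -1$
$G{\left(z \right)} = \left(-8 + z\right) \left(65 + z\right)$ ($G{\left(z \right)} = \left(z + 65\right) \left(\left(-4 - 4\right) + z\right) = \left(65 + z\right) \left(-8 + z\right) = \left(-8 + z\right) \left(65 + z\right)$)
$L{\left(O \right)} = -1 - O$
$\frac{L{\left(286 \right)}}{G{\left(d{\left(-2,14 \right)} \right)}} = \frac{-1 - 286}{-520 + \left(\left(-1\right) \left(-2\right) - \frac{7}{2}\right)^{2} + 57 \left(\left(-1\right) \left(-2\right) - \frac{7}{2}\right)} = \frac{-1 - 286}{-520 + \left(2 - \frac{7}{2}\right)^{2} + 57 \left(2 - \frac{7}{2}\right)} = - \frac{287}{-520 + \left(- \frac{3}{2}\right)^{2} + 57 \left(- \frac{3}{2}\right)} = - \frac{287}{-520 + \frac{9}{4} - \frac{171}{2}} = - \frac{287}{- \frac{2413}{4}} = \left(-287\right) \left(- \frac{4}{2413}\right) = \frac{1148}{2413}$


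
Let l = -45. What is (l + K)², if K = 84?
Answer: 1521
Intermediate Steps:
(l + K)² = (-45 + 84)² = 39² = 1521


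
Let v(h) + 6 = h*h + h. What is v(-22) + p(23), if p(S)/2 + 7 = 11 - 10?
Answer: 444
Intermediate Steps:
v(h) = -6 + h + h² (v(h) = -6 + (h*h + h) = -6 + (h² + h) = -6 + (h + h²) = -6 + h + h²)
p(S) = -12 (p(S) = -14 + 2*(11 - 10) = -14 + 2*1 = -14 + 2 = -12)
v(-22) + p(23) = (-6 - 22 + (-22)²) - 12 = (-6 - 22 + 484) - 12 = 456 - 12 = 444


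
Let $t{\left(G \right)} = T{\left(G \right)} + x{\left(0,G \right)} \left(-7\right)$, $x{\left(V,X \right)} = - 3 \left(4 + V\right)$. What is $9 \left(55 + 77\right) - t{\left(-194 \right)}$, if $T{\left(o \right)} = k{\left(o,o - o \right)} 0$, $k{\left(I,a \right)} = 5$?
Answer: $1104$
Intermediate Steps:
$x{\left(V,X \right)} = -12 - 3 V$
$T{\left(o \right)} = 0$ ($T{\left(o \right)} = 5 \cdot 0 = 0$)
$t{\left(G \right)} = 84$ ($t{\left(G \right)} = 0 + \left(-12 - 0\right) \left(-7\right) = 0 + \left(-12 + 0\right) \left(-7\right) = 0 - -84 = 0 + 84 = 84$)
$9 \left(55 + 77\right) - t{\left(-194 \right)} = 9 \left(55 + 77\right) - 84 = 9 \cdot 132 - 84 = 1188 - 84 = 1104$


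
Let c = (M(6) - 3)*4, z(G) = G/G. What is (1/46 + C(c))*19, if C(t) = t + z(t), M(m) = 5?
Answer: 7885/46 ≈ 171.41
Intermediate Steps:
z(G) = 1
c = 8 (c = (5 - 3)*4 = 2*4 = 8)
C(t) = 1 + t (C(t) = t + 1 = 1 + t)
(1/46 + C(c))*19 = (1/46 + (1 + 8))*19 = (1/46 + 9)*19 = (415/46)*19 = 7885/46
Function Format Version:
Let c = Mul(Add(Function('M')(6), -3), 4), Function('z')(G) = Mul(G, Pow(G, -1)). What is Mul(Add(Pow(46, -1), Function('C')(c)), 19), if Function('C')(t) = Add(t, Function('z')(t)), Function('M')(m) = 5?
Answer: Rational(7885, 46) ≈ 171.41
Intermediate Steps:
Function('z')(G) = 1
c = 8 (c = Mul(Add(5, -3), 4) = Mul(2, 4) = 8)
Function('C')(t) = Add(1, t) (Function('C')(t) = Add(t, 1) = Add(1, t))
Mul(Add(Pow(46, -1), Function('C')(c)), 19) = Mul(Add(Pow(46, -1), Add(1, 8)), 19) = Mul(Add(Rational(1, 46), 9), 19) = Mul(Rational(415, 46), 19) = Rational(7885, 46)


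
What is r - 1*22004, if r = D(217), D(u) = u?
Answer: -21787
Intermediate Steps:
r = 217
r - 1*22004 = 217 - 1*22004 = 217 - 22004 = -21787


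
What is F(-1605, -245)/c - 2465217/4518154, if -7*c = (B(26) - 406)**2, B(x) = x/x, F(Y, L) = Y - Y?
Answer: -2465217/4518154 ≈ -0.54562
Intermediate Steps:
F(Y, L) = 0
B(x) = 1
c = -164025/7 (c = -(1 - 406)**2/7 = -1/7*(-405)**2 = -1/7*164025 = -164025/7 ≈ -23432.)
F(-1605, -245)/c - 2465217/4518154 = 0/(-164025/7) - 2465217/4518154 = 0*(-7/164025) - 2465217*1/4518154 = 0 - 2465217/4518154 = -2465217/4518154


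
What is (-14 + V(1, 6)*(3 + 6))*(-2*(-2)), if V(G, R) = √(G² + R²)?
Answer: -56 + 36*√37 ≈ 162.98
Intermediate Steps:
(-14 + V(1, 6)*(3 + 6))*(-2*(-2)) = (-14 + √(1² + 6²)*(3 + 6))*(-2*(-2)) = (-14 + √(1 + 36)*9)*4 = (-14 + √37*9)*4 = (-14 + 9*√37)*4 = -56 + 36*√37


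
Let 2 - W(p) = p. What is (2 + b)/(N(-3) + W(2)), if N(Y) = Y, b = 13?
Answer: -5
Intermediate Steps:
W(p) = 2 - p
(2 + b)/(N(-3) + W(2)) = (2 + 13)/(-3 + (2 - 1*2)) = 15/(-3 + (2 - 2)) = 15/(-3 + 0) = 15/(-3) = 15*(-⅓) = -5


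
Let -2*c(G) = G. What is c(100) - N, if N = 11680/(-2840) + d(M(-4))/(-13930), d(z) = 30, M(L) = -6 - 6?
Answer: -4538181/98903 ≈ -45.885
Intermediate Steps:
M(L) = -12
c(G) = -G/2
N = -406969/98903 (N = 11680/(-2840) + 30/(-13930) = 11680*(-1/2840) + 30*(-1/13930) = -292/71 - 3/1393 = -406969/98903 ≈ -4.1148)
c(100) - N = -1/2*100 - 1*(-406969/98903) = -50 + 406969/98903 = -4538181/98903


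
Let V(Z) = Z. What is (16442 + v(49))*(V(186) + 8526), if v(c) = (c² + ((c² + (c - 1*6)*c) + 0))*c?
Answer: 3092611896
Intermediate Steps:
v(c) = c*(2*c² + c*(-6 + c)) (v(c) = (c² + ((c² + (c - 6)*c) + 0))*c = (c² + ((c² + (-6 + c)*c) + 0))*c = (c² + ((c² + c*(-6 + c)) + 0))*c = (c² + (c² + c*(-6 + c)))*c = (2*c² + c*(-6 + c))*c = c*(2*c² + c*(-6 + c)))
(16442 + v(49))*(V(186) + 8526) = (16442 + 3*49²*(-2 + 49))*(186 + 8526) = (16442 + 3*2401*47)*8712 = (16442 + 338541)*8712 = 354983*8712 = 3092611896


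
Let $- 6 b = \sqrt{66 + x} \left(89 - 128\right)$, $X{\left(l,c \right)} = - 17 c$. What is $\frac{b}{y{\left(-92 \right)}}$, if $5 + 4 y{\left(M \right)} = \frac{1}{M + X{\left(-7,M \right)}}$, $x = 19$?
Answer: $- \frac{38272 \sqrt{85}}{7359} \approx -47.948$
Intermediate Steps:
$y{\left(M \right)} = - \frac{5}{4} - \frac{1}{64 M}$ ($y{\left(M \right)} = - \frac{5}{4} + \frac{1}{4 \left(M - 17 M\right)} = - \frac{5}{4} + \frac{1}{4 \left(- 16 M\right)} = - \frac{5}{4} + \frac{\left(- \frac{1}{16}\right) \frac{1}{M}}{4} = - \frac{5}{4} - \frac{1}{64 M}$)
$b = \frac{13 \sqrt{85}}{2}$ ($b = - \frac{\sqrt{66 + 19} \left(89 - 128\right)}{6} = - \frac{\sqrt{85} \left(-39\right)}{6} = - \frac{\left(-39\right) \sqrt{85}}{6} = \frac{13 \sqrt{85}}{2} \approx 59.927$)
$\frac{b}{y{\left(-92 \right)}} = \frac{\frac{13}{2} \sqrt{85}}{\frac{1}{64} \frac{1}{-92} \left(-1 - -7360\right)} = \frac{\frac{13}{2} \sqrt{85}}{\frac{1}{64} \left(- \frac{1}{92}\right) \left(-1 + 7360\right)} = \frac{\frac{13}{2} \sqrt{85}}{\frac{1}{64} \left(- \frac{1}{92}\right) 7359} = \frac{\frac{13}{2} \sqrt{85}}{- \frac{7359}{5888}} = \frac{13 \sqrt{85}}{2} \left(- \frac{5888}{7359}\right) = - \frac{38272 \sqrt{85}}{7359}$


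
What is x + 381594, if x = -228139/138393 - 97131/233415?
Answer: 456539447708306/1196407485 ≈ 3.8159e+5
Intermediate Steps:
x = -2470122784/1196407485 (x = -228139*1/138393 - 97131*1/233415 = -228139/138393 - 32377/77805 = -2470122784/1196407485 ≈ -2.0646)
x + 381594 = -2470122784/1196407485 + 381594 = 456539447708306/1196407485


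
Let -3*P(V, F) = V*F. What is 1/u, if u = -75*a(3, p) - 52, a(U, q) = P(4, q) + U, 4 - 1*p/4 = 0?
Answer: 1/1323 ≈ 0.00075586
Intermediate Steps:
p = 16 (p = 16 - 4*0 = 16 + 0 = 16)
P(V, F) = -F*V/3 (P(V, F) = -V*F/3 = -F*V/3)
a(U, q) = U - 4*q/3 (a(U, q) = -⅓*q*4 + U = -4*q/3 + U = U - 4*q/3)
u = 1323 (u = -75*(3 - 4/3*16) - 52 = -75*(3 - 64/3) - 52 = -75*(-55/3) - 52 = 1375 - 52 = 1323)
1/u = 1/1323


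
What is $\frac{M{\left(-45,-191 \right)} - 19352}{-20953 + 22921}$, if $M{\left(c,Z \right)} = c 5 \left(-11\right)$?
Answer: $- \frac{16877}{1968} \approx -8.5757$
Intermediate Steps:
$M{\left(c,Z \right)} = - 55 c$ ($M{\left(c,Z \right)} = 5 c \left(-11\right) = - 55 c$)
$\frac{M{\left(-45,-191 \right)} - 19352}{-20953 + 22921} = \frac{\left(-55\right) \left(-45\right) - 19352}{-20953 + 22921} = \frac{2475 - 19352}{1968} = \left(-16877\right) \frac{1}{1968} = - \frac{16877}{1968}$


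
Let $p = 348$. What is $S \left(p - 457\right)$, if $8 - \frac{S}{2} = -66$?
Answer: $-16132$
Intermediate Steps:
$S = 148$ ($S = 16 - -132 = 16 + 132 = 148$)
$S \left(p - 457\right) = 148 \left(348 - 457\right) = 148 \left(-109\right) = -16132$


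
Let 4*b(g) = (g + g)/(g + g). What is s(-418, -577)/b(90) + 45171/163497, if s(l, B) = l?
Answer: -91107271/54499 ≈ -1671.7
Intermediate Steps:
b(g) = 1/4 (b(g) = ((g + g)/(g + g))/4 = ((2*g)/((2*g)))/4 = ((2*g)*(1/(2*g)))/4 = (1/4)*1 = 1/4)
s(-418, -577)/b(90) + 45171/163497 = -418/1/4 + 45171/163497 = -418*4 + 45171*(1/163497) = -1672 + 15057/54499 = -91107271/54499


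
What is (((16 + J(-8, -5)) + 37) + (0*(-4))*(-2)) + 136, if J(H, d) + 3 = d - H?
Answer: 189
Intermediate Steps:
J(H, d) = -3 + d - H (J(H, d) = -3 + (d - H) = -3 + d - H)
(((16 + J(-8, -5)) + 37) + (0*(-4))*(-2)) + 136 = (((16 + (-3 - 5 - 1*(-8))) + 37) + (0*(-4))*(-2)) + 136 = (((16 + (-3 - 5 + 8)) + 37) + 0*(-2)) + 136 = (((16 + 0) + 37) + 0) + 136 = ((16 + 37) + 0) + 136 = (53 + 0) + 136 = 53 + 136 = 189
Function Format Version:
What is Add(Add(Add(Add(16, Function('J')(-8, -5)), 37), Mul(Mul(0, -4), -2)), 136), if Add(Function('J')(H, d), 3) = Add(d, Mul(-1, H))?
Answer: 189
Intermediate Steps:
Function('J')(H, d) = Add(-3, d, Mul(-1, H)) (Function('J')(H, d) = Add(-3, Add(d, Mul(-1, H))) = Add(-3, d, Mul(-1, H)))
Add(Add(Add(Add(16, Function('J')(-8, -5)), 37), Mul(Mul(0, -4), -2)), 136) = Add(Add(Add(Add(16, Add(-3, -5, Mul(-1, -8))), 37), Mul(Mul(0, -4), -2)), 136) = Add(Add(Add(Add(16, Add(-3, -5, 8)), 37), Mul(0, -2)), 136) = Add(Add(Add(Add(16, 0), 37), 0), 136) = Add(Add(Add(16, 37), 0), 136) = Add(Add(53, 0), 136) = Add(53, 136) = 189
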